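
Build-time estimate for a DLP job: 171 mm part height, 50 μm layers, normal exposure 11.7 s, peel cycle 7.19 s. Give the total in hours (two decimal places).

Layer count = ceil(171 / 0.05) = 3420.
Per-layer time: 11.7 + 7.19 → 18.89 s.
Build time: 3420 × 18.89 s = 64603.8 s, i.e. 17.95 hours.

17.95 hours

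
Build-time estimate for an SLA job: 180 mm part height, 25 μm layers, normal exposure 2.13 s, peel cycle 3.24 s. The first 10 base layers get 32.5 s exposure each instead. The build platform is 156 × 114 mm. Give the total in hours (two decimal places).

10.82 hours

Layers = ⌈180/0.025⌉ = 7200.
Burn-in layers = 10 × (32.5 + 3.24) = 357.4 s.
Remaining layers = 7190 × (2.13 + 3.24), so 38610.3 s.
Total = 357.4 + 38610.3 = 38967.7 s = 10.82 hours.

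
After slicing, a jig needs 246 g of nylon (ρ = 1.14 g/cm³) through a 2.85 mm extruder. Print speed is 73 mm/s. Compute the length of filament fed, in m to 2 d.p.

33.83 m

Extruded volume: 246/1.14 = 215.7895 cm³ (215789.5 mm³).
Cross-section of 2.85 mm filament: π·(2.85/2)² = 6.3794 mm².
Length = 215789.5 / 6.3794 = 33825.99 mm = 33.83 m.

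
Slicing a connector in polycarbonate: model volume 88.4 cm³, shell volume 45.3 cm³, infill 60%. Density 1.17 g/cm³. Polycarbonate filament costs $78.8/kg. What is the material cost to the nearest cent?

$6.56

Infill region = 88.4 − 45.3 = 43.1 cm³.
Infill volume = 0.60 × 43.1 = 25.86 cm³.
Total extruded = 45.3 + 25.86, so 71.16 cm³.
Mass = 71.16 × 1.17 = 83.2572 g.
At $78.8/kg: 83.2572/1000 × 78.8 = $6.56.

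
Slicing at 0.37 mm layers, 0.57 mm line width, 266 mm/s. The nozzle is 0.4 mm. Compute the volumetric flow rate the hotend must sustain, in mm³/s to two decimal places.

A = 0.37 × 0.57, so 0.2109 mm².
Q = v·A = 266 × 0.2109 = 56.10 mm³/s.

56.10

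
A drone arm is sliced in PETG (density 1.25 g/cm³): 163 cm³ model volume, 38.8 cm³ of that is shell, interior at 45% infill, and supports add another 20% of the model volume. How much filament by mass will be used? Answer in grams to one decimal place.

159.1 g

Interior volume: 163 − 38.8 → 124.2 cm³.
Deposited infill: 0.45 × 124.2 → 55.89 cm³.
Support: 0.20 × 163 → 32.6 cm³.
Deposited volume: 38.8 + 55.89 + 32.6 → 127.29 cm³.
Mass = 127.29 × 1.25, so 159.1125 g.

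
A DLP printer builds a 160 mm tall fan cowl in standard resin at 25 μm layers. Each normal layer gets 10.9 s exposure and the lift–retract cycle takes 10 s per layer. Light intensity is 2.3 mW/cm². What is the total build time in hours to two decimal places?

Number of layers: 160 / 0.025 → 6400 (rounded up).
Cycle time: 10.9 + 10 → 20.9 s.
Total = 6400 × 20.9 = 133760 s = 37.16 hours.

37.16 hours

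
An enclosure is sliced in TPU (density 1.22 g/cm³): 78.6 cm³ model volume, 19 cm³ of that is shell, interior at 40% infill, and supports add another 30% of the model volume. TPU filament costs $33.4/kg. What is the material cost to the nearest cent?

Volume inside the shell: 78.6 − 19 → 59.6 cm³.
Infill volume = 0.40 × 59.6 = 23.84 cm³.
Support: 0.30 × 78.6 → 23.58 cm³.
Total extruded = 19 + 23.84 + 23.58 = 66.42 cm³.
Mass = 66.42 × 1.22, so 81.0324 g.
Cost = 81.0324 g / 1000 × $33.4/kg = $2.71.

$2.71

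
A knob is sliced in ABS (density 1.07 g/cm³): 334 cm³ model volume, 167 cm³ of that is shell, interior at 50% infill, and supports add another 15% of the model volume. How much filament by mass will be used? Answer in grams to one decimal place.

Interior volume = 334 − 167 = 167 cm³.
Infill volume: 0.50 × 167 → 83.5 cm³.
Support: 0.15 × 334 → 50.1 cm³.
Total printed volume: 167 + 83.5 + 50.1 → 300.6 cm³.
Mass = 300.6 × 1.07, so 321.642 g.

321.6 g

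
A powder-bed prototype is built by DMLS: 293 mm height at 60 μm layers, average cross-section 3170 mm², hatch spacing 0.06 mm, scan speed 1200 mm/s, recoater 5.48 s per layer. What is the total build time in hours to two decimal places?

Layer count = ceil(293 / 0.06) = 4884.
Per-layer scan distance = 3170 / 0.06 = 52833.3 mm.
Laser time per layer = 52833.3 / 1200 = 44.0278 s.
Time per layer = 44.0278 + 5.48 = 49.5078 s.
Total: 4884 × 49.5078 s = 241796.0952 s → 67.17 hours.

67.17 hours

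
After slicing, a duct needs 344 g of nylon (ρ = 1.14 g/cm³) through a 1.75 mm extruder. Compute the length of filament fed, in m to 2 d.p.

Volume = 344 g / 1.14 g·cm⁻³ = 301.7544 cm³ = 301754.4 mm³.
Cross-section of 1.75 mm filament: π·(1.75/2)² = 2.4053 mm².
Length = 301754.4 / 2.4053 = 125453.96 mm = 125.45 m.

125.45 m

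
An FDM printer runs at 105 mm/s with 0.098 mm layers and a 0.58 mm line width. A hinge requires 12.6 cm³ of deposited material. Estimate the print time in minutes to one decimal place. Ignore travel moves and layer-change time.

Line area = 0.098 × 0.58, so 0.05684 mm².
Total extruded path = 12600/0.05684 = 221674.9 mm.
Time extruding = 221674.9 / 105 = 2111.2 s.
2111.2 s = 35.2 minutes.

35.2 minutes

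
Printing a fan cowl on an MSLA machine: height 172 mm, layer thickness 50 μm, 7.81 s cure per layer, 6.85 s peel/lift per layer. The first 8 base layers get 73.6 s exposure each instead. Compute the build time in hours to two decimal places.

14.15 hours

Layer count = ceil(172 / 0.05) = 3440.
Bottom layers = 8 × (73.6 + 6.85), so 643.6 s.
Remaining layers = 3432 × (7.81 + 6.85) = 50313.12 s.
Sum: 643.6 + 50313.12 = 50956.72 s → 14.15 hours.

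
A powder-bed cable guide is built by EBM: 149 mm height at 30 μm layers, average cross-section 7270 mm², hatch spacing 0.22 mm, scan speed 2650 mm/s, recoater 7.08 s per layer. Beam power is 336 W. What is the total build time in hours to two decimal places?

Layers = ⌈149/0.03⌉ = 4967.
Per-layer scan distance = 7270 / 0.22 = 33045.5 mm.
Scan time per layer = 33045.5 / 2650 = 12.47 s.
Layer cycle = 12.47 + 7.08, so 19.55 s.
Build time = 4967 × 19.55 = 97104.85 s = 26.97 hours.

26.97 hours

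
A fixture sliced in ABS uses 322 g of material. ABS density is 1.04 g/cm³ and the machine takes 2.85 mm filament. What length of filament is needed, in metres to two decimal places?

48.53 m

Extruded volume: 322/1.04 = 309.6154 cm³ (309615.4 mm³).
A = π r² = π × 1.425² = 6.3794 mm².
L = V/A = 309615.4/6.3794 = 48533.62 mm → 48.53 m.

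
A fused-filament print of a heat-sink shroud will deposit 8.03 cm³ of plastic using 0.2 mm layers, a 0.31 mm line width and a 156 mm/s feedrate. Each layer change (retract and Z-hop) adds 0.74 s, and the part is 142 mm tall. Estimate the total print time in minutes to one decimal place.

22.6 minutes

Bead cross-section: 0.2 × 0.31 → 0.062 mm².
Path length: 8030 mm³ / 0.062 mm² → 129516.1 mm.
Time extruding = 129516.1 / 156 = 830.2 s.
Number of layers: 142 / 0.2 → 710 (rounded up).
Non-print overhead = 710 × 0.74 = 525.4 s.
Total = 830.2 + 525.4 = 1355.6 s = 22.6 minutes.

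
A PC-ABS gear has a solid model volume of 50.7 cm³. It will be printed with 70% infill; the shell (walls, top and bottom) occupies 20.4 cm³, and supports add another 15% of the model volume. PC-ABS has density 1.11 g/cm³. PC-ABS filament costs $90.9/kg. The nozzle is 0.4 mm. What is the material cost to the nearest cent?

Interior volume: 50.7 − 20.4 → 30.3 cm³.
Deposited infill: 0.70 × 30.3 → 21.21 cm³.
Support: 0.15 × 50.7 → 7.605 cm³.
Deposited volume = 20.4 + 21.21 + 7.605, so 49.215 cm³.
Mass = 49.215 × 1.11, so 54.62865 g.
Cost = 54.62865 g / 1000 × $90.9/kg = $4.97.

$4.97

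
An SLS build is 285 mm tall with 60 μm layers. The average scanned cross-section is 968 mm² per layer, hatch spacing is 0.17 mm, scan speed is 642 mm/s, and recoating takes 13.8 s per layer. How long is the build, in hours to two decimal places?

29.91 hours

Number of layers: 285 / 0.06 → 4750 (rounded up).
Hatch length per layer: 968 / 0.17 → 5694.1 mm.
Scan time per layer = 5694.1 / 642, so 8.8693 s.
Layer cycle = 8.8693 + 13.8, so 22.6693 s.
Total: 4750 × 22.6693 s = 107679.175 s → 29.91 hours.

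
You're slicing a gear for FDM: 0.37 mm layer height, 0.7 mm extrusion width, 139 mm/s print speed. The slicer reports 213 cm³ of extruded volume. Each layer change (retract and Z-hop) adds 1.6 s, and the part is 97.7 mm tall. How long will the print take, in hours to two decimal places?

Line area = 0.37 × 0.7, so 0.259 mm².
Path length: 213000 mm³ / 0.259 mm² → 822393.8 mm.
Time extruding: 822393.8 / 139 → 5916.5 s.
Layers = ⌈97.7/0.37⌉ = 265.
Layer-change overhead = 265 × 1.6 = 424 s.
Altogether 5916.5 + 424 = 6340.5 s, i.e. 1.76 hours.

1.76 hours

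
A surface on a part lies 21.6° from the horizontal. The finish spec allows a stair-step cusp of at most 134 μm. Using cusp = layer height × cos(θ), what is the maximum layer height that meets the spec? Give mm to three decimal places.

0.144 mm

cos(21.6°) = 0.9298; t_max = 0.134/0.9298 = 0.144 mm.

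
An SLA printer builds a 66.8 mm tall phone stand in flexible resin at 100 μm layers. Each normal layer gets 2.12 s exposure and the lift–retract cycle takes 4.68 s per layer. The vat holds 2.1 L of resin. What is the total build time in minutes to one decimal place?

Layers = ⌈66.8/0.1⌉ = 668.
Per-layer time = 2.12 + 4.68 = 6.8 s.
Total = 668 × 6.8 = 4542.4 s = 75.7 minutes.

75.7 minutes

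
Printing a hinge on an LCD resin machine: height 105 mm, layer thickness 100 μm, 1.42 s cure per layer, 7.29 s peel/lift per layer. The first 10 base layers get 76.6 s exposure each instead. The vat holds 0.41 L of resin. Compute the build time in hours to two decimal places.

Number of layers: 105 / 0.1 → 1050 (rounded up).
Base layers = 10 × (76.6 + 7.29), so 838.9 s.
Regular layers = 1040 × (1.42 + 7.29), so 9058.4 s.
Total = 838.9 + 9058.4 = 9897.3 s = 2.75 hours.

2.75 hours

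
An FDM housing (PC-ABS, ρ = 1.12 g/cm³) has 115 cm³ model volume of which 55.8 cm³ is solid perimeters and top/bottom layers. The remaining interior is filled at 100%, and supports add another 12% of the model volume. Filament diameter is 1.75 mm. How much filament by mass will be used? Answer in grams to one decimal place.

144.3 g

Interior volume = 115 − 55.8 = 59.2 cm³.
Infill volume = 1.00 × 59.2 = 59.2 cm³.
Support = 0.12 × 115, so 13.8 cm³.
Total printed volume: 55.8 + 59.2 + 13.8 → 128.8 cm³.
Mass: 128.8 × 1.12 → 144.256 g.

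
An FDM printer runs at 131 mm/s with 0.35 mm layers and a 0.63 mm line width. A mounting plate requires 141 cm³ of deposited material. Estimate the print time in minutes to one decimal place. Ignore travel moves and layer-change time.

81.4 minutes

Bead cross-section: 0.35 × 0.63 → 0.2205 mm².
Total extruded path = 141000/0.2205 = 639455.8 mm.
Print-move time = 639455.8 / 131, so 4881.3 s.
Converting: 4881.3 s = 81.4 minutes.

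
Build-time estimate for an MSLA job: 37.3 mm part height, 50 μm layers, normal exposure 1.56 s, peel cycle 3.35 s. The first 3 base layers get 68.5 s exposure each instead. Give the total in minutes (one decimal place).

64.4 minutes

Layers = ⌈37.3/0.05⌉ = 746.
Bottom layers: 3 × (68.5 + 3.35) → 215.55 s.
Normal layers = 743 × (1.56 + 3.35), so 3648.13 s.
Total = 215.55 + 3648.13 = 3863.68 s = 64.4 minutes.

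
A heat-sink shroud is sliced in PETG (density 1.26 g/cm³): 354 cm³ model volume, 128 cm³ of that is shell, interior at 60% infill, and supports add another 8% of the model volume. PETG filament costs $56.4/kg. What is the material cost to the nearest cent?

$20.75

Interior volume: 354 − 128 → 226 cm³.
Infill volume: 0.60 × 226 → 135.6 cm³.
Support: 0.08 × 354 → 28.32 cm³.
Total printed volume = 128 + 135.6 + 28.32 = 291.92 cm³.
Mass = 291.92 × 1.26 = 367.8192 g.
Cost = 367.8192 g / 1000 × $56.4/kg = $20.75.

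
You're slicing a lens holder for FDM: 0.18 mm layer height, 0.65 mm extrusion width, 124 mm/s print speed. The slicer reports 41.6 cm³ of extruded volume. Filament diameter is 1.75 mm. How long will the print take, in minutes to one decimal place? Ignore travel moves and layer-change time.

Line area = 0.18 × 0.65, so 0.117 mm².
Path length: 41600 mm³ / 0.117 mm² → 355555.6 mm.
Extrusion time = 355555.6 / 124 = 2867.4 s.
2867.4 s = 47.8 minutes.

47.8 minutes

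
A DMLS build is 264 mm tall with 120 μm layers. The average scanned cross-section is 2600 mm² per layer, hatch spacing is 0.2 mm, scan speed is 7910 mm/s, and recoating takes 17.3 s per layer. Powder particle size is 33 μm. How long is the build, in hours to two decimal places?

11.58 hours

Number of layers: 264 / 0.12 → 2200 (rounded up).
Per-layer scan distance = 2600 / 0.2, so 13000 mm.
Per-layer scan time = 13000 / 7910 = 1.6435 s.
Layer cycle: 1.6435 + 17.3 → 18.9435 s.
Build time = 2200 × 18.9435 = 41675.7 s = 11.58 hours.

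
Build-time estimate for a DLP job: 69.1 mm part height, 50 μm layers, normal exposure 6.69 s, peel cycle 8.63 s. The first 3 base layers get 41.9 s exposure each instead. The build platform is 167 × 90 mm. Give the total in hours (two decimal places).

Layer count = ceil(69.1 / 0.05) = 1382.
Burn-in layers: 3 × (41.9 + 8.63) → 151.59 s.
Regular layers = 1379 × (6.69 + 8.63) = 21126.28 s.
Total = 151.59 + 21126.28 = 21277.87 s = 5.91 hours.

5.91 hours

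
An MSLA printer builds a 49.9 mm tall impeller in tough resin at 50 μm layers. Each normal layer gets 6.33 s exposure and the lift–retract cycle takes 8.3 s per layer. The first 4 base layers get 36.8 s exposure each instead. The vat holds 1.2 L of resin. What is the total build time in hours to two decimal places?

Number of layers: 49.9 / 0.05 → 998 (rounded up).
Burn-in layers = 4 × (36.8 + 8.3), so 180.4 s.
Normal layers = 994 × (6.33 + 8.3) = 14542.22 s.
Total = 180.4 + 14542.22 = 14722.62 s = 4.09 hours.

4.09 hours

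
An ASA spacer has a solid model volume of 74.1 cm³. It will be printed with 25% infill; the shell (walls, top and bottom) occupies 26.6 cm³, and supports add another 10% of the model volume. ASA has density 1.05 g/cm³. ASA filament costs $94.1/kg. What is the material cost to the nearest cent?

$4.53

Infill region = 74.1 − 26.6, so 47.5 cm³.
Infill volume = 0.25 × 47.5 = 11.875 cm³.
Support = 0.10 × 74.1 = 7.41 cm³.
Deposited volume: 26.6 + 11.875 + 7.41 → 45.885 cm³.
Mass: 45.885 × 1.05 → 48.17925 g.
Cost = 48.17925 g / 1000 × $94.1/kg = $4.53.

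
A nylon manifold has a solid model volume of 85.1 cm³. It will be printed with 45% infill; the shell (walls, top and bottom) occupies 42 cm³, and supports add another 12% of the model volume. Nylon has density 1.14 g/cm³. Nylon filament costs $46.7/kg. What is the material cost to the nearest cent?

$3.81

Interior volume = 85.1 − 42, so 43.1 cm³.
Deposited infill = 0.45 × 43.1 = 19.395 cm³.
Support = 0.12 × 85.1, so 10.212 cm³.
Total printed volume = 42 + 19.395 + 10.212 = 71.607 cm³.
Mass = 71.607 × 1.14, so 81.63198 g.
Cost = 81.63198 g / 1000 × $46.7/kg = $3.81.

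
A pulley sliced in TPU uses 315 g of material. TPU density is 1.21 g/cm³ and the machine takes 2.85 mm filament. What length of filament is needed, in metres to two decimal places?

40.81 m

Volume = 315 g / 1.21 g·cm⁻³ = 260.3306 cm³ = 260330.6 mm³.
Cross-section of 2.85 mm filament: π·(2.85/2)² = 6.3794 mm².
Length = 260330.6 / 6.3794 = 40808.01 mm = 40.81 m.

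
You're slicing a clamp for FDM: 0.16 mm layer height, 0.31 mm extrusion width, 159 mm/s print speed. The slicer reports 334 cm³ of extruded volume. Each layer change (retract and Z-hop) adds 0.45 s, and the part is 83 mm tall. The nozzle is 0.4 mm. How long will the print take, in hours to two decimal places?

Line area: 0.16 × 0.31 → 0.0496 mm².
Total extruded path = 334000/0.0496 = 6733871 mm.
Extrusion time: 6733871 / 159 → 42351.4 s.
Number of layers: 83 / 0.16 → 519 (rounded up).
Layer-change overhead = 519 × 0.45 = 233.55 s.
Altogether 42351.4 + 233.55 = 42584.95 s, i.e. 11.83 hours.

11.83 hours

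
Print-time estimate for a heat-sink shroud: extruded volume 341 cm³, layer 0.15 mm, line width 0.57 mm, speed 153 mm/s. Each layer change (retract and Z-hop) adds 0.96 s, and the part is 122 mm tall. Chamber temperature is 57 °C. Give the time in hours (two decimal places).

Line area: 0.15 × 0.57 → 0.0855 mm².
Path length: 341000 mm³ / 0.0855 mm² → 3988304.1 mm.
Time extruding: 3988304.1 / 153 → 26067.3 s.
Number of layers: 122 / 0.15 → 814 (rounded up).
Layer-change overhead = 814 × 0.96, so 781.44 s.
Altogether 26067.3 + 781.44 = 26848.74 s, i.e. 7.46 hours.

7.46 hours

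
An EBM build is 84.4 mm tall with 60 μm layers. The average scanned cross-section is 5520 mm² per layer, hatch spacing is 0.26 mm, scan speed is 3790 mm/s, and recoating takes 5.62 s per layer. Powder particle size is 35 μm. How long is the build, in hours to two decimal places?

4.39 hours

Layer count = ceil(84.4 / 0.06) = 1407.
Hatch length per layer = 5520 / 0.26, so 21230.8 mm.
Scan time per layer = 21230.8 / 3790 = 5.6018 s.
Time per layer: 5.6018 + 5.62 → 11.2218 s.
1407 layers × 11.2218 s/layer = 15789.0726 s, i.e. 4.39 hours.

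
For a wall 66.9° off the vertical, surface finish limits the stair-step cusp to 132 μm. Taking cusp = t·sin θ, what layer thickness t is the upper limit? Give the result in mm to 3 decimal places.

0.144 mm

t = h_c / sin θ = 0.132 / 0.9198 = 0.144 mm.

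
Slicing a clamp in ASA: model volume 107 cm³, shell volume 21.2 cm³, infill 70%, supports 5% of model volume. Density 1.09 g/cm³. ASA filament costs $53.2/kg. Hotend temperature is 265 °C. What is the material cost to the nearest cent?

$5.02

Infill region = 107 − 21.2 = 85.8 cm³.
Infill volume = 0.70 × 85.8 = 60.06 cm³.
Support = 0.05 × 107 = 5.35 cm³.
Total printed volume = 21.2 + 60.06 + 5.35, so 86.61 cm³.
Mass = 86.61 × 1.09, so 94.4049 g.
Cost = 94.4049 g / 1000 × $53.2/kg = $5.02.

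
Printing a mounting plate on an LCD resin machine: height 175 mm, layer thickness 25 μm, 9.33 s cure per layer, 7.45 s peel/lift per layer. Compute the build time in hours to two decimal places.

32.63 hours

Layers = ⌈175/0.025⌉ = 7000.
Per-layer time = 9.33 + 7.45, so 16.78 s.
Total = 7000 × 16.78 = 117460 s = 32.63 hours.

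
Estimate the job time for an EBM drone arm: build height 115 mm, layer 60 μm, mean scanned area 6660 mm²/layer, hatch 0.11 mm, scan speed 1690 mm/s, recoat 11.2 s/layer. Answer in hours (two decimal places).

25.04 hours

Layer count = ceil(115 / 0.06) = 1917.
Per-layer scan distance = 6660 / 0.11 = 60545.5 mm.
Beam time per layer = 60545.5 / 1690 = 35.8257 s.
Per-layer time = 35.8257 + 11.2, so 47.0257 s.
Build time = 1917 × 47.0257 = 90148.2669 s = 25.04 hours.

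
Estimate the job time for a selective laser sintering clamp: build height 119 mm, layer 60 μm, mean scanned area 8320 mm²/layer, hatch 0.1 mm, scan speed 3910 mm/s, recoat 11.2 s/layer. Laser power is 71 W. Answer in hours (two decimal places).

17.90 hours

Number of layers: 119 / 0.06 → 1984 (rounded up).
Per-layer scan distance: 8320 / 0.1 → 83200 mm.
Scan time per layer: 83200 / 3910 → 21.2788 s.
Time per layer = 21.2788 + 11.2, so 32.4788 s.
1984 layers × 32.4788 s/layer = 64437.9392 s, i.e. 17.90 hours.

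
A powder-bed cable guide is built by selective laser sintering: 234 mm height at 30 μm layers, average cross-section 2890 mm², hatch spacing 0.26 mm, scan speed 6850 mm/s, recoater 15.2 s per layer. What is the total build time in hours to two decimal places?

Number of layers: 234 / 0.03 → 7800 (rounded up).
Per-layer scan distance = 2890 / 0.26 = 11115.4 mm.
Laser time per layer: 11115.4 / 6850 → 1.6227 s.
Time per layer: 1.6227 + 15.2 → 16.8227 s.
7800 layers × 16.8227 s/layer = 131217.06 s, i.e. 36.45 hours.

36.45 hours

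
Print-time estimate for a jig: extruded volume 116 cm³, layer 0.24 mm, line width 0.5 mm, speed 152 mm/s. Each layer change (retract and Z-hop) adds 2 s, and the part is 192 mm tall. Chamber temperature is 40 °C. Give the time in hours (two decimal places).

Line area = 0.24 × 0.5 = 0.12 mm².
Toolpath length = 116 cm³ / 0.12 mm² = 116000 / 0.12 = 966666.7 mm.
Extrusion time = 966666.7 / 152 = 6359.6 s.
Layer count = ceil(192 / 0.24) = 800.
Layer-change overhead = 800 × 2 = 1600 s.
Altogether 6359.6 + 1600 = 7959.6 s, i.e. 2.21 hours.

2.21 hours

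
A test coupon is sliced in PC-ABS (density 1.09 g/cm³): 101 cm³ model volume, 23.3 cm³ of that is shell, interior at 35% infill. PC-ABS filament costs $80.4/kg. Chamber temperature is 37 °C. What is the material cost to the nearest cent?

Volume inside the shell = 101 − 23.3, so 77.7 cm³.
Infill volume = 0.35 × 77.7 = 27.195 cm³.
Total printed volume = 23.3 + 27.195 = 50.495 cm³.
Mass = 50.495 × 1.09, so 55.03955 g.
At $80.4/kg: 55.03955/1000 × 80.4 = $4.43.

$4.43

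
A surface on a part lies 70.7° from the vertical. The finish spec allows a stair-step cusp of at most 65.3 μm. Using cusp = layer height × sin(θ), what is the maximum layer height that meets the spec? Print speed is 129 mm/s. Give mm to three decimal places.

Layer height = cusp / sin(70.7°) = 0.0653 / 0.9438 = 0.069 mm.

0.069 mm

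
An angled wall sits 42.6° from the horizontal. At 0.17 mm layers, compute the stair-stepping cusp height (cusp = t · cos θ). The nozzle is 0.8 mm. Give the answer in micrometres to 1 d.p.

h_c = t·cos θ = 0.17 × 0.7361 = 0.125137 mm (125.1 μm).

125.1 μm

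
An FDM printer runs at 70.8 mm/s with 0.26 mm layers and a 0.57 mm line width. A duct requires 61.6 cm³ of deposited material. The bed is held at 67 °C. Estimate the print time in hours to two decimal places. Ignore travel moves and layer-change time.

Line area = 0.26 × 0.57, so 0.1482 mm².
Total extruded path = 61600/0.1482 = 415654.5 mm.
Extrusion time = 415654.5 / 70.8 = 5870.8 s.
Converting: 5870.8 s = 1.63 hours.

1.63 hours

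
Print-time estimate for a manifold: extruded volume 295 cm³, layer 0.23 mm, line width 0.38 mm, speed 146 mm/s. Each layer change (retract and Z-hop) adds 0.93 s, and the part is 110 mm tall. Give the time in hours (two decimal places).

6.55 hours

Bead cross-section = 0.23 × 0.38, so 0.0874 mm².
Toolpath length = 295 cm³ / 0.0874 mm² = 295000 / 0.0874 = 3375286 mm.
Extrusion time = 3375286 / 146 = 23118.4 s.
Layer count = ceil(110 / 0.23) = 479.
Z-hop total: 479 × 0.93 → 445.47 s.
Total = 23118.4 + 445.47 = 23563.87 s = 6.55 hours.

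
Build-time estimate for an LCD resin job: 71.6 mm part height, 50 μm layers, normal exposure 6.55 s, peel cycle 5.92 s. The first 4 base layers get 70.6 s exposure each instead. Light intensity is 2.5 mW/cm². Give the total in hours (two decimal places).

5.03 hours

Number of layers: 71.6 / 0.05 → 1432 (rounded up).
Burn-in layers: 4 × (70.6 + 5.92) → 306.08 s.
Regular layers = 1428 × (6.55 + 5.92) = 17807.16 s.
Sum: 306.08 + 17807.16 = 18113.24 s → 5.03 hours.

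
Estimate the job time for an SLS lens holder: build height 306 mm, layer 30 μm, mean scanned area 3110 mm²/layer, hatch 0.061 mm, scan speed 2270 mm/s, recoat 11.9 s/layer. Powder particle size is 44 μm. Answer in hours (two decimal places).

Layers = ⌈306/0.03⌉ = 10200.
Per-layer scan distance = 3110 / 0.061, so 50983.6 mm.
Scan time per layer: 50983.6 / 2270 → 22.4597 s.
Time per layer = 22.4597 + 11.9, so 34.3597 s.
Build time = 10200 × 34.3597 = 350468.94 s = 97.35 hours.

97.35 hours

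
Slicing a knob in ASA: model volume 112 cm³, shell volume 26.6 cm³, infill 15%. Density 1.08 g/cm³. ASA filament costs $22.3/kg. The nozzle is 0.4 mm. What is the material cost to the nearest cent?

$0.95

Volume inside the shell = 112 − 26.6, so 85.4 cm³.
Infill volume = 0.15 × 85.4, so 12.81 cm³.
Total printed volume = 26.6 + 12.81 = 39.41 cm³.
Mass = 39.41 × 1.08 = 42.5628 g.
At $22.3/kg: 42.5628/1000 × 22.3 = $0.95.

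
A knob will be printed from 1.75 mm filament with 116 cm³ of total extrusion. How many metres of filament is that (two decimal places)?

48.23 m

A = π r² = π × 0.875² = 2.4053 mm².
L = 116000 mm³ / 2.4053 mm² = 48226.83 mm, i.e. 48.23 m.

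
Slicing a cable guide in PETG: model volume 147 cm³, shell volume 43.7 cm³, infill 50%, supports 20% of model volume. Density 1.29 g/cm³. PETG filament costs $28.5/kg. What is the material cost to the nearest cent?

$4.59

Volume inside the shell: 147 − 43.7 → 103.3 cm³.
Infill deposited = 0.50 × 103.3 = 51.65 cm³.
Support = 0.20 × 147, so 29.4 cm³.
Total extruded = 43.7 + 51.65 + 29.4 = 124.75 cm³.
Mass: 124.75 × 1.29 → 160.9275 g.
At $28.5/kg: 160.9275/1000 × 28.5 = $4.59.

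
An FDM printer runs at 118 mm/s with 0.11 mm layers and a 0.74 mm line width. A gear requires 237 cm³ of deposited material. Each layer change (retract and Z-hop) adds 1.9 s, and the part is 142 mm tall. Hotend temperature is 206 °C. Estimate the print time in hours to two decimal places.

7.54 hours

Bead cross-section = 0.11 × 0.74, so 0.0814 mm².
Total extruded path = 237000/0.0814 = 2911547.9 mm.
Extrusion time: 2911547.9 / 118 → 24674.1 s.
Number of layers: 142 / 0.11 → 1291 (rounded up).
Non-print overhead = 1291 × 1.9 = 2452.9 s.
Altogether 24674.1 + 2452.9 = 27127 s, i.e. 7.54 hours.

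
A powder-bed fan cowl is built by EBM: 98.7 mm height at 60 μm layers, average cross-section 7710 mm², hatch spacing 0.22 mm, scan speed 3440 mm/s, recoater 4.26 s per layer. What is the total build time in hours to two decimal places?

6.60 hours

Layers = ⌈98.7/0.06⌉ = 1645.
Scan path per layer = 7710 / 0.22 = 35045.5 mm.
Per-layer scan time = 35045.5 / 3440, so 10.1876 s.
Layer cycle = 10.1876 + 4.26, so 14.4476 s.
Total: 1645 × 14.4476 s = 23766.302 s → 6.60 hours.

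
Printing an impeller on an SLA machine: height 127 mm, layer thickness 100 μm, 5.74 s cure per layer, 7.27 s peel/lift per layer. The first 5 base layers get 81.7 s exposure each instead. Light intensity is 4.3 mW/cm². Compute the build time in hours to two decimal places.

4.70 hours

Layers = ⌈127/0.1⌉ = 1270.
Bottom layers: 5 × (81.7 + 7.27) → 444.85 s.
Normal layers = 1265 × (5.74 + 7.27), so 16457.65 s.
Total = 444.85 + 16457.65 = 16902.5 s = 4.70 hours.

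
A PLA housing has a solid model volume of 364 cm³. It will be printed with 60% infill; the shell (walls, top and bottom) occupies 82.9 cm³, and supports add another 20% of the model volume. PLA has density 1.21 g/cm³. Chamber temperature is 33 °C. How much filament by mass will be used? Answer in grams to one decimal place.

392.5 g

Interior volume = 364 − 82.9 = 281.1 cm³.
Infill volume = 0.60 × 281.1, so 168.66 cm³.
Support = 0.20 × 364 = 72.8 cm³.
Deposited volume: 82.9 + 168.66 + 72.8 → 324.36 cm³.
Mass = 324.36 × 1.21 = 392.4756 g.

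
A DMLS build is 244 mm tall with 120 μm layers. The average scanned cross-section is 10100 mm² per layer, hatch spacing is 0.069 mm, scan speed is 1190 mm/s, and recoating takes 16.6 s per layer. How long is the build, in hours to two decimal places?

Number of layers: 244 / 0.12 → 2034 (rounded up).
Hatch length per layer = 10100 / 0.069, so 146376.8 mm.
Laser time per layer = 146376.8 / 1190 = 123.0057 s.
Layer cycle = 123.0057 + 16.6 = 139.6057 s.
Build time = 2034 × 139.6057 = 283957.9938 s = 78.88 hours.

78.88 hours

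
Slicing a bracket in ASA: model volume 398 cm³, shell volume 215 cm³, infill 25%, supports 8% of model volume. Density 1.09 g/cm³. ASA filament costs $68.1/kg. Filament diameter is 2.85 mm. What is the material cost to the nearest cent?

Infill region = 398 − 215, so 183 cm³.
Deposited infill = 0.25 × 183, so 45.75 cm³.
Support = 0.08 × 398 = 31.84 cm³.
Total extruded = 215 + 45.75 + 31.84, so 292.59 cm³.
Mass = 292.59 × 1.09, so 318.9231 g.
At $68.1/kg: 318.9231/1000 × 68.1 = $21.72.

$21.72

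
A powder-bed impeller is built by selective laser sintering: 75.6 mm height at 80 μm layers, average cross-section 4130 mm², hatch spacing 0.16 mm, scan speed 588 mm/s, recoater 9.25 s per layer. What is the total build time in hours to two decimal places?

Number of layers: 75.6 / 0.08 → 945 (rounded up).
Scan path per layer = 4130 / 0.16, so 25812.5 mm.
Laser time per layer = 25812.5 / 588 = 43.8988 s.
Time per layer = 43.8988 + 9.25 = 53.1488 s.
Build time = 945 × 53.1488 = 50225.616 s = 13.95 hours.

13.95 hours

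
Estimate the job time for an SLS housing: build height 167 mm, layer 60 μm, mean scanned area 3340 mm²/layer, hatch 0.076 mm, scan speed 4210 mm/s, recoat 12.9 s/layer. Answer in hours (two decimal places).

18.05 hours

Number of layers: 167 / 0.06 → 2784 (rounded up).
Per-layer scan distance = 3340 / 0.076, so 43947.4 mm.
Per-layer scan time = 43947.4 / 4210, so 10.4388 s.
Per-layer time: 10.4388 + 12.9 → 23.3388 s.
Total: 2784 × 23.3388 s = 64975.2192 s → 18.05 hours.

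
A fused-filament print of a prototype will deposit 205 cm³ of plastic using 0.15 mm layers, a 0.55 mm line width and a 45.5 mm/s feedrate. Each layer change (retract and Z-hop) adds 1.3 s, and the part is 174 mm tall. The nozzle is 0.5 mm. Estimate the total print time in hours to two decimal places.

15.59 hours

Bead cross-section = 0.15 × 0.55, so 0.0825 mm².
Path length: 205000 mm³ / 0.0825 mm² → 2484848.5 mm.
Time extruding = 2484848.5 / 45.5 = 54612.1 s.
Number of layers: 174 / 0.15 → 1160 (rounded up).
Z-hop total = 1160 × 1.3 = 1508 s.
Total = 54612.1 + 1508 = 56120.1 s = 15.59 hours.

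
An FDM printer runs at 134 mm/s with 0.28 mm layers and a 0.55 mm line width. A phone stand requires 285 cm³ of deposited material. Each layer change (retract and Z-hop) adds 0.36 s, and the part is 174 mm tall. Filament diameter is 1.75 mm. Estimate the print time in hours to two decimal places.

Line area: 0.28 × 0.55 → 0.154 mm².
Path length: 285000 mm³ / 0.154 mm² → 1850649.4 mm.
Time extruding = 1850649.4 / 134, so 13810.8 s.
Number of layers: 174 / 0.28 → 622 (rounded up).
Non-print overhead = 622 × 0.36, so 223.92 s.
Altogether 13810.8 + 223.92 = 14034.72 s, i.e. 3.90 hours.

3.90 hours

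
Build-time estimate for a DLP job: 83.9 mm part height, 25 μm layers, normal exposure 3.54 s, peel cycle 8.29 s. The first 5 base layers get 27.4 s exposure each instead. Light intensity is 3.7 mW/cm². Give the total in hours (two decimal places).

Layers = ⌈83.9/0.025⌉ = 3356.
Base layers = 5 × (27.4 + 8.29), so 178.45 s.
Remaining layers = 3351 × (3.54 + 8.29) = 39642.33 s.
Total = 178.45 + 39642.33 = 39820.78 s = 11.06 hours.

11.06 hours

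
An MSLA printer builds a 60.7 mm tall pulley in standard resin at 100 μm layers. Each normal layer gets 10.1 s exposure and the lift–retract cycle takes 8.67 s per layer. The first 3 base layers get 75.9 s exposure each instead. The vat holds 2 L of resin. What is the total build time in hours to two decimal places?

Layers = ⌈60.7/0.1⌉ = 607.
Bottom layers: 3 × (75.9 + 8.67) → 253.71 s.
Normal layers = 604 × (10.1 + 8.67), so 11337.08 s.
Sum: 253.71 + 11337.08 = 11590.79 s → 3.22 hours.

3.22 hours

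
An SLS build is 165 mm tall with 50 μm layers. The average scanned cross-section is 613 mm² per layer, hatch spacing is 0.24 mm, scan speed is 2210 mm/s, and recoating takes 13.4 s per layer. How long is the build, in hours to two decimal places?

Number of layers: 165 / 0.05 → 3300 (rounded up).
Scan path per layer: 613 / 0.24 → 2554.2 mm.
Laser time per layer = 2554.2 / 2210, so 1.1557 s.
Time per layer = 1.1557 + 13.4, so 14.5557 s.
Build time = 3300 × 14.5557 = 48033.81 s = 13.34 hours.

13.34 hours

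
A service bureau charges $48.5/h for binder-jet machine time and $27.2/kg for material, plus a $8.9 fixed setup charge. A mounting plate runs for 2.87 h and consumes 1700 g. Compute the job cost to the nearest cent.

$194.34

Machine-time cost: 48.5 × 2.87 → $139.195.
Feedstock cost = 27.2 × 1700/1000 = $46.24.
Adding setup: 139.195 + 46.24 + 8.9 → 194.335 ≈ $194.34.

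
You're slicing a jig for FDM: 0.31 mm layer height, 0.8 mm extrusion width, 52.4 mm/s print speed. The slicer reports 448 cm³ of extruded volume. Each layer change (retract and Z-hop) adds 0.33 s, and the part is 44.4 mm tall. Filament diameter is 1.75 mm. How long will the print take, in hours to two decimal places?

9.59 hours

Extrusion cross-section: 0.31 × 0.8 → 0.248 mm².
Path length: 448000 mm³ / 0.248 mm² → 1806451.6 mm.
Extrusion time: 1806451.6 / 52.4 → 34474.3 s.
Layer count = ceil(44.4 / 0.31) = 144.
Z-hop total: 144 × 0.33 → 47.52 s.
Total = 34474.3 + 47.52 = 34521.82 s = 9.59 hours.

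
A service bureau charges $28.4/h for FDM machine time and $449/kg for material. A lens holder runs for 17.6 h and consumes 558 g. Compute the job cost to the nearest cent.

Time charge: 28.4 × 17.6 → $499.84.
Feedstock cost = 449 × 558/1000, so $250.542.
Total = 499.84 + 250.542 = 750.382 ≈ $750.38.

$750.38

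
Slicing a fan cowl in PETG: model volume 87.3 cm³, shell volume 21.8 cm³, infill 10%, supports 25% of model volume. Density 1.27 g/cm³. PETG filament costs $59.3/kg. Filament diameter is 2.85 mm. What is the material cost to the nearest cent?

$3.78

Interior volume = 87.3 − 21.8, so 65.5 cm³.
Deposited infill = 0.10 × 65.5, so 6.55 cm³.
Support = 0.25 × 87.3, so 21.825 cm³.
Total printed volume: 21.8 + 6.55 + 21.825 → 50.175 cm³.
Mass: 50.175 × 1.27 → 63.72225 g.
Cost = 63.72225 g / 1000 × $59.3/kg = $3.78.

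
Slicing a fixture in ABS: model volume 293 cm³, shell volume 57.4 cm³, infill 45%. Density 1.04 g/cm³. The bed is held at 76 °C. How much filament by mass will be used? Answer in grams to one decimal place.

Infill region = 293 − 57.4 = 235.6 cm³.
Deposited infill = 0.45 × 235.6, so 106.02 cm³.
Deposited volume = 57.4 + 106.02, so 163.42 cm³.
Mass = 163.42 × 1.04 = 169.9568 g.

170.0 g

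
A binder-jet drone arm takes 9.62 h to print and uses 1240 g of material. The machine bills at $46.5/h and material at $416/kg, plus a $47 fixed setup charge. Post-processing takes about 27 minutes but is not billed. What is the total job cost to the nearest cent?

$1010.17

Machine-time cost = 46.5 × 9.62 = $447.33.
Feedstock cost: 416 × 1240/1000 → $515.84.
Adding setup: 447.33 + 515.84 + 47 → $1010.17.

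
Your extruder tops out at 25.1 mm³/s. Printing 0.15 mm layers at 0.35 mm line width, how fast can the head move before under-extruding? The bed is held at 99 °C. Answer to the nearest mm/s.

Extrusion cross-section = 0.15 × 0.35 = 0.0525 mm².
Max speed = 25.1 / 0.0525 = 478.10 ≈ 478 mm/s.

478 mm/s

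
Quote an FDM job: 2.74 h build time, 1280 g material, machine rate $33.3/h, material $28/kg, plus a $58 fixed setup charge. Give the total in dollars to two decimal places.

$185.08

Machine-time cost = 33.3 × 2.74 = $91.242.
Material cost = 28 × 1280/1000 = $35.84.
Total = 91.242 + 35.84 + 58 = 185.082 ≈ $185.08.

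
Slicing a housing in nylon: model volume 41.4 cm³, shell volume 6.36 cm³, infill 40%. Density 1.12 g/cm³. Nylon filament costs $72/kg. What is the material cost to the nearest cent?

$1.64

Interior volume = 41.4 − 6.36 = 35.04 cm³.
Infill deposited = 0.40 × 35.04, so 14.016 cm³.
Deposited volume = 6.36 + 14.016, so 20.376 cm³.
Mass = 20.376 × 1.12, so 22.82112 g.
At $72/kg: 22.82112/1000 × 72 = $1.64.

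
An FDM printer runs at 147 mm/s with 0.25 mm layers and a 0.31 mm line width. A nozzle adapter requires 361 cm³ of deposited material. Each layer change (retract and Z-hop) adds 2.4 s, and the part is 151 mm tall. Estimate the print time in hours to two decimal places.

9.20 hours

Bead cross-section = 0.25 × 0.31, so 0.0775 mm².
Total extruded path = 361000/0.0775 = 4658064.5 mm.
Extrusion time: 4658064.5 / 147 → 31687.5 s.
Number of layers: 151 / 0.25 → 604 (rounded up).
Layer-change overhead = 604 × 2.4, so 1449.6 s.
Altogether 31687.5 + 1449.6 = 33137.1 s, i.e. 9.20 hours.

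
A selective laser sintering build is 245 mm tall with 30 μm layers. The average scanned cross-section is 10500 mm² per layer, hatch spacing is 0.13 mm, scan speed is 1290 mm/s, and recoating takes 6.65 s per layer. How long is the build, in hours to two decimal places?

157.13 hours

Layer count = ceil(245 / 0.03) = 8167.
Hatch length per layer = 10500 / 0.13, so 80769.2 mm.
Laser time per layer = 80769.2 / 1290, so 62.6118 s.
Time per layer = 62.6118 + 6.65, so 69.2618 s.
Total: 8167 × 69.2618 s = 565661.1206 s → 157.13 hours.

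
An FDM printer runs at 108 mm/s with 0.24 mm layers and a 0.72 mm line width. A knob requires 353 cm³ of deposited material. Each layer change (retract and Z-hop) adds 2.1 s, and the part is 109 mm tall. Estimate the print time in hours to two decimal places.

Line area = 0.24 × 0.72 = 0.1728 mm².
Total extruded path = 353000/0.1728 = 2042824.1 mm.
Extrusion time: 2042824.1 / 108 → 18915 s.
Number of layers: 109 / 0.24 → 455 (rounded up).
Layer-change overhead = 455 × 2.1, so 955.5 s.
Altogether 18915 + 955.5 = 19870.5 s, i.e. 5.52 hours.

5.52 hours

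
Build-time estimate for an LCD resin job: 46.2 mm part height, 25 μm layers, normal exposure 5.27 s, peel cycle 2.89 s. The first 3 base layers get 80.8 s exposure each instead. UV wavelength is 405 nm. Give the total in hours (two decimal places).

4.25 hours

Layers = ⌈46.2/0.025⌉ = 1848.
Burn-in layers = 3 × (80.8 + 2.89) = 251.07 s.
Regular layers = 1845 × (5.27 + 2.89), so 15055.2 s.
Sum: 251.07 + 15055.2 = 15306.27 s → 4.25 hours.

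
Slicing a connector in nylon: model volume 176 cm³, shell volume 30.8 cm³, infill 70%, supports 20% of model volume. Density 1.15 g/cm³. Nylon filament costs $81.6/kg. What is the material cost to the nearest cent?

$15.73

Volume inside the shell = 176 − 30.8 = 145.2 cm³.
Infill deposited = 0.70 × 145.2 = 101.64 cm³.
Support = 0.20 × 176 = 35.2 cm³.
Deposited volume: 30.8 + 101.64 + 35.2 → 167.64 cm³.
Mass: 167.64 × 1.15 → 192.786 g.
At $81.6/kg: 192.786/1000 × 81.6 = $15.73.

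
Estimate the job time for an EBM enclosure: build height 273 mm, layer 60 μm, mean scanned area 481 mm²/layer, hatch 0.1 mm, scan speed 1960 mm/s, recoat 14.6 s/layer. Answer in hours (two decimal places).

21.55 hours

Layers = ⌈273/0.06⌉ = 4550.
Scan path per layer: 481 / 0.1 → 4810 mm.
Beam time per layer = 4810 / 1960 = 2.4541 s.
Layer cycle: 2.4541 + 14.6 → 17.0541 s.
Build time = 4550 × 17.0541 = 77596.155 s = 21.55 hours.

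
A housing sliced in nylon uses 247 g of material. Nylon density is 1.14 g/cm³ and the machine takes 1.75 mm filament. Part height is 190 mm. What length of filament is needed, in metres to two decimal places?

90.08 m

Volume = 247 g / 1.14 g·cm⁻³ = 216.6667 cm³ = 216666.7 mm³.
A = π r² = π × 0.875² = 2.4053 mm².
L = V/A = 216666.7/2.4053 = 90078.87 mm → 90.08 m.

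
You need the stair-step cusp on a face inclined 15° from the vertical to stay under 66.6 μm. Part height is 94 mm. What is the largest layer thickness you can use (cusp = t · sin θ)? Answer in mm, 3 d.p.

sin(15°) = 0.2588; t_max = 0.0666/0.2588 = 0.257 mm.

0.257 mm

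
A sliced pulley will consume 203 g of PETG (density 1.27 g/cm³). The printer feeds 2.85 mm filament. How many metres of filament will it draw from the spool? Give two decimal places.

Extruded volume: 203/1.27 = 159.8425 cm³ (159842.5 mm³).
Cross-section of 2.85 mm filament: π·(2.85/2)² = 6.3794 mm².
L = V/A = 159842.5/6.3794 = 25056.04 mm → 25.06 m.

25.06 m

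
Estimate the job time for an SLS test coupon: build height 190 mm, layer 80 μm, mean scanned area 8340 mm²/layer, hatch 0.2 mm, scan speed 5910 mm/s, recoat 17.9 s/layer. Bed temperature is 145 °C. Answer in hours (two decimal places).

Number of layers: 190 / 0.08 → 2375 (rounded up).
Per-layer scan distance = 8340 / 0.2, so 41700 mm.
Laser time per layer = 41700 / 5910 = 7.0558 s.
Per-layer time = 7.0558 + 17.9, so 24.9558 s.
2375 layers × 24.9558 s/layer = 59270.025 s, i.e. 16.46 hours.

16.46 hours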